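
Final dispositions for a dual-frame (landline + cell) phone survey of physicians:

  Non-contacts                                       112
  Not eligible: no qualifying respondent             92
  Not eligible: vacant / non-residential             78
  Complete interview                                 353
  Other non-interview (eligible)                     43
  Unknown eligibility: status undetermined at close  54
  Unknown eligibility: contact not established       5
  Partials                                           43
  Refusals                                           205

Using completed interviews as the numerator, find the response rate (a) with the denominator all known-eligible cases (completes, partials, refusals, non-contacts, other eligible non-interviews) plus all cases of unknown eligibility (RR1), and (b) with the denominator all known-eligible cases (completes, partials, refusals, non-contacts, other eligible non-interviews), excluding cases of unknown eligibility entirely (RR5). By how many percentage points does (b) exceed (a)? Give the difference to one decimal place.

3.4

Unknown if eligible = 5 + 54 = 59
Screened out, ineligible = 92 + 78 = 170
Num → 353
Denominator → 353 + 43 + 205 + 112 + 43 + 59 = 815
RR1 = 353 / 815 = 0.4331
Denominator → 353 + 43 + 205 + 112 + 43 = 756
RR5 = 353 / 756 = 0.4669
Difference = 46.69 − 43.31 = 3.38 percentage points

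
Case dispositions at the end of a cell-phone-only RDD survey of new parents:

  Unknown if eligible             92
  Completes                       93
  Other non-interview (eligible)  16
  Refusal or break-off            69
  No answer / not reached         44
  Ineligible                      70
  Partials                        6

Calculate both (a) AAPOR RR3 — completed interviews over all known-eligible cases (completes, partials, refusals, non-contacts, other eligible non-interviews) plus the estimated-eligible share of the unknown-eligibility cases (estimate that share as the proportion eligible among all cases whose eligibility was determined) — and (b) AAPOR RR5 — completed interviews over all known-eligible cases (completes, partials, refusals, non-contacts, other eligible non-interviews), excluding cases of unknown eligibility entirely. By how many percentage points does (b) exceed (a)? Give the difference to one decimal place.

Num → 93
Eligible (known) → 93 + 6 + 69 + 44 + 16 = 228
e = 228 / (228 + 70) = 228 / 298 = 0.7651
Estimated eligible among unknowns → 0.7651 × 92 = 70.39
Denom → 228 + 70.39 = 298.39
RR3 = 93 / 298.39 = 0.3117
Denom → 93 + 6 + 69 + 44 + 16 = 228
RR5 = 93 / 228 = 0.4079
Difference = 40.79 − 31.17 = 9.62 percentage points

9.6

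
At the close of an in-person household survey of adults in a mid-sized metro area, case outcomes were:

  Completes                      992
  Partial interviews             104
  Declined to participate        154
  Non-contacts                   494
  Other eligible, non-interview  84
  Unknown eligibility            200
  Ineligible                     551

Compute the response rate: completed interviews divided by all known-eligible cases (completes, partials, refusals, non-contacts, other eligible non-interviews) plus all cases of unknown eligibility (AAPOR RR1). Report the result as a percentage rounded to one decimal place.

Num = 992
Denom = 992 + 104 + 154 + 494 + 84 + 200 = 2028
RR1 = 992 / 2028 = 0.4892

48.9%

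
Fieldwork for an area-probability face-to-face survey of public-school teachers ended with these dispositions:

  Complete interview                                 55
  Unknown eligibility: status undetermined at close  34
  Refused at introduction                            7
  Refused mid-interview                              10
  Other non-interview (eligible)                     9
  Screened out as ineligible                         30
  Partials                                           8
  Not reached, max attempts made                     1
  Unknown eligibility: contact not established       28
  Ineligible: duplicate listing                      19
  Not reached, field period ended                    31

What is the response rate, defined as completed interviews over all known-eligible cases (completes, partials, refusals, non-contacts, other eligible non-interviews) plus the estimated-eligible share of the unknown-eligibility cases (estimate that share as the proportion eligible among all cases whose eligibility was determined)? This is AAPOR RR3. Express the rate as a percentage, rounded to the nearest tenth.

Declined to participate = 7 + 10 = 17
Non-contacts = 31 + 1 = 32
Unknown if eligible = 28 + 34 = 62
Not eligible = 30 + 19 = 49
Num → 55
Eligible (known) → 55 + 8 + 17 + 32 + 9 = 121
e = 121 / (121 + 49) = 121 / 170 = 0.7118
Eligible share of unknowns → 0.7118 × 62 = 44.13
Denom → 121 + 44.13 = 165.13
RR3 = 55 / 165.13 = 0.3331

33.3%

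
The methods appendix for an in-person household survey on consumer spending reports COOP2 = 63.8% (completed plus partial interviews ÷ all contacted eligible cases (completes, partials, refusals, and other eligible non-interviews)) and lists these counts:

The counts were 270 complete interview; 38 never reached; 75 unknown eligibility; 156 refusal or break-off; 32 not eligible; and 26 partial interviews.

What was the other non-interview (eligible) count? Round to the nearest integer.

12

Top: 270 + 26 = 296
COOP2 = 296 / D = 0.638
D = 296 / 0.638 = 463.9
Other denominator terms total 452
other non-interview (eligible) = 463.9 − 452 ≈ 12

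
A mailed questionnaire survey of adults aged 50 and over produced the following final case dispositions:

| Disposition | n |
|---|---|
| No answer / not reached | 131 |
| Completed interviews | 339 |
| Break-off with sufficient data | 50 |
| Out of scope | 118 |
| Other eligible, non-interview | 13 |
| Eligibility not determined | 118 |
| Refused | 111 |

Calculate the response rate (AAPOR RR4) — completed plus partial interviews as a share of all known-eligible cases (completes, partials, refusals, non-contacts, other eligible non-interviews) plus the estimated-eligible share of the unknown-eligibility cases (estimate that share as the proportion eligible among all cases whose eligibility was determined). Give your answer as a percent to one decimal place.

Num = 339 + 50 = 389
Determined eligible = 339 + 50 + 111 + 131 + 13 = 644
e = 644 / (644 + 118) = 644 / 762 = 0.8451
e × U = 0.8451 × 118 = 99.72
Base = 644 + 99.72 = 743.72
RR4 = 389 / 743.72 = 0.5230

52.3%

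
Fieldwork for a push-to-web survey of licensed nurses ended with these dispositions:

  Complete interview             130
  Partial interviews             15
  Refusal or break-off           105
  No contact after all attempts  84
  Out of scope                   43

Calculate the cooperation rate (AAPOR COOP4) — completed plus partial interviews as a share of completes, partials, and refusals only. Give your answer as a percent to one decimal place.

58.0%

Num → 130 + 15 = 145
Denominator → 130 + 15 + 105 = 250
COOP4 = 145 / 250 = 0.5800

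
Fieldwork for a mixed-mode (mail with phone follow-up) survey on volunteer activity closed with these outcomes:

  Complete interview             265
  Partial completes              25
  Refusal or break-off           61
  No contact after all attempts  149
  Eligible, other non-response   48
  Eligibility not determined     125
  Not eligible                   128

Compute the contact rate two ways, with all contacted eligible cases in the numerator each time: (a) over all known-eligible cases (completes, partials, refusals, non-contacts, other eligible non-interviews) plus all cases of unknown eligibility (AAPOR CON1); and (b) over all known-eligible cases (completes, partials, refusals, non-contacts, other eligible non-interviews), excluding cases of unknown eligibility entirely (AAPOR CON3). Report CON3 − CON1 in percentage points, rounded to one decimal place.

Num: 265 + 25 + 61 + 48 = 399
Base: 265 + 25 + 61 + 149 + 48 + 125 = 673
CON1 = 399 / 673 = 0.5929
Base: 265 + 25 + 61 + 149 + 48 = 548
CON3 = 399 / 548 = 0.7281
Difference = 72.81 − 59.29 = 13.52 percentage points

13.5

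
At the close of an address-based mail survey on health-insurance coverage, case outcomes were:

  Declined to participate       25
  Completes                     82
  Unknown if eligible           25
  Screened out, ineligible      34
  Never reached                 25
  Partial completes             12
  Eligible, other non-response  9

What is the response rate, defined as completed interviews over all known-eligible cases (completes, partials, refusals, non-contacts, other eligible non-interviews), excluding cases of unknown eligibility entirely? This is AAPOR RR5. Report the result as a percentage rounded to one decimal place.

Num: 82
Denom: 82 + 12 + 25 + 25 + 9 = 153
RR5 = 82 / 153 = 0.5359

53.6%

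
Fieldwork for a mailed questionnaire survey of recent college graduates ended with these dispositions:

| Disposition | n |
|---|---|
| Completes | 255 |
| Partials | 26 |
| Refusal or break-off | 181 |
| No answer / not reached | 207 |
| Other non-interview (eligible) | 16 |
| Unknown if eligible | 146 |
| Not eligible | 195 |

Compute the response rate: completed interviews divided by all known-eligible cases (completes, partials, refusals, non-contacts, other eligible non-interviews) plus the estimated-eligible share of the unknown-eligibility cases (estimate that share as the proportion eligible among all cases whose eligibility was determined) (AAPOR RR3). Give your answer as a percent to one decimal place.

31.9%

Top = 255
Known eligible = 255 + 26 + 181 + 207 + 16 = 685
e = 685 / (685 + 195) = 685 / 880 = 0.7784
Estimated eligible among unknowns = 0.7784 × 146 = 113.65
Denom = 685 + 113.65 = 798.65
RR3 = 255 / 798.65 = 0.3193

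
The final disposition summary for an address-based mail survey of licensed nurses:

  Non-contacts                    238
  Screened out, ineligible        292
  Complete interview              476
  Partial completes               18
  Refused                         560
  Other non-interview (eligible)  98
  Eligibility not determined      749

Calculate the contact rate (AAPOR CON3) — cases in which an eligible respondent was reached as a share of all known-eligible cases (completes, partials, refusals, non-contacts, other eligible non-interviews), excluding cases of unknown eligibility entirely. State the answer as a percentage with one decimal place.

82.9%

Top → 476 + 18 + 560 + 98 = 1152
Denom → 476 + 18 + 560 + 238 + 98 = 1390
CON3 = 1152 / 1390 = 0.8288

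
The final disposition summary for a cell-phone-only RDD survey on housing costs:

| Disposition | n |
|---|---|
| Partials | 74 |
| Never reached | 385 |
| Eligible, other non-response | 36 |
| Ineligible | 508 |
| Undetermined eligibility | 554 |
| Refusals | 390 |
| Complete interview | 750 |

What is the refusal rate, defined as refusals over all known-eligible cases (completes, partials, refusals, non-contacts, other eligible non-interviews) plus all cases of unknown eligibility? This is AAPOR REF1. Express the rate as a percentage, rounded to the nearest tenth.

Numerator = 390
Base = 750 + 74 + 390 + 385 + 36 + 554 = 2189
REF1 = 390 / 2189 = 0.1782

17.8%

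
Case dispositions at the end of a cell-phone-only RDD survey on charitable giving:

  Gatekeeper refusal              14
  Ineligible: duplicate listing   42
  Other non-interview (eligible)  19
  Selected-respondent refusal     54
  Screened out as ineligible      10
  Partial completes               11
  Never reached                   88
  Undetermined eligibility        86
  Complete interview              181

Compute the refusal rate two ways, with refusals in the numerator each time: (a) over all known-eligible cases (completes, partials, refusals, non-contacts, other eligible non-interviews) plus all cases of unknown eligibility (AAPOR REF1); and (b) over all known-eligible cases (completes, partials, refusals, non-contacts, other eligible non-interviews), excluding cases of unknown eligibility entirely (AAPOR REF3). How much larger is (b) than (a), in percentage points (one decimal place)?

3.5

Declined to participate = 14 + 54 = 68
Out of scope = 10 + 42 = 52
Numerator = 68
Denominator = 181 + 11 + 68 + 88 + 19 + 86 = 453
REF1 = 68 / 453 = 0.1501
Denominator = 181 + 11 + 68 + 88 + 19 = 367
REF3 = 68 / 367 = 0.1853
Difference = 18.53 − 15.01 = 3.52 percentage points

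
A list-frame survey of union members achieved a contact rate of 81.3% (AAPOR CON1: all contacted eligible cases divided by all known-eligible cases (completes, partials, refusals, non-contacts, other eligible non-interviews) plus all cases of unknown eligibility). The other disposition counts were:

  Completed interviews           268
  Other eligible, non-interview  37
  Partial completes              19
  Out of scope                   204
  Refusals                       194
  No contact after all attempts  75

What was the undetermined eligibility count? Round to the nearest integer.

44

Num = 268 + 19 + 194 + 37 = 518
CON1 = 518 / D = 0.813
D = 518 / 0.813 = 637.1
Remaining denominator categories sum to 593
undetermined eligibility = 637.1 − 593 ≈ 44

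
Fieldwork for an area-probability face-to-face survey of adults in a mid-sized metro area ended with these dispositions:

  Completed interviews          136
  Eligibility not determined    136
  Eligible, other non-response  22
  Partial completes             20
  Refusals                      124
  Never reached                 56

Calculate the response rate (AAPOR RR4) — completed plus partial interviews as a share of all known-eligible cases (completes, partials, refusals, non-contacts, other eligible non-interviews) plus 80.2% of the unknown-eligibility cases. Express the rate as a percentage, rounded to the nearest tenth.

33.4%

Top: 136 + 20 = 156
Known eligible: 136 + 20 + 124 + 56 + 22 = 358
e × U: 0.8020 × 136 = 109.07
Denom: 358 + 109.07 = 467.07
RR4 = 156 / 467.07 = 0.3340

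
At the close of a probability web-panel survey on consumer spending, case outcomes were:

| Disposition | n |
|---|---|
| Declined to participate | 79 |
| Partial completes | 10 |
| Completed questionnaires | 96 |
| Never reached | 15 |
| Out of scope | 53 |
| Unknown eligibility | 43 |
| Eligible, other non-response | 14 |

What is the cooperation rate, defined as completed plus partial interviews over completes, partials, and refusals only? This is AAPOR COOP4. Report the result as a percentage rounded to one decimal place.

57.3%

Top = 96 + 10 = 106
Base = 96 + 10 + 79 = 185
COOP4 = 106 / 185 = 0.5730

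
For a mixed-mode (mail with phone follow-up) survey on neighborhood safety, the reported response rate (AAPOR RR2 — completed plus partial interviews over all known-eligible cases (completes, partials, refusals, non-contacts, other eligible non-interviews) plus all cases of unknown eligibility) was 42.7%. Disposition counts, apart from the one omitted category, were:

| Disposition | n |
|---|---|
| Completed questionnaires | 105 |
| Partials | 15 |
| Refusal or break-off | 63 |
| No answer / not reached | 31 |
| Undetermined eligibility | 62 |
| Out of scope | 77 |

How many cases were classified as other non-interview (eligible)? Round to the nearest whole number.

5

Num: 105 + 15 = 120
RR2 = 120 / D = 0.427
D = 120 / 0.427 = 281.0
Other denominator terms total 276
other non-interview (eligible) = 281.0 − 276 ≈ 5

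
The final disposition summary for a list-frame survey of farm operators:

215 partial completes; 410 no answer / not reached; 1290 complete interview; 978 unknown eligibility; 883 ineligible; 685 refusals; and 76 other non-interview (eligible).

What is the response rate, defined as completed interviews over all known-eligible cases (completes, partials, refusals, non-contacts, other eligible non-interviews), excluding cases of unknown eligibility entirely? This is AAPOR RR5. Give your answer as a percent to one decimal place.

Top = 1290
Denom = 1290 + 215 + 685 + 410 + 76 = 2676
RR5 = 1290 / 2676 = 0.4821

48.2%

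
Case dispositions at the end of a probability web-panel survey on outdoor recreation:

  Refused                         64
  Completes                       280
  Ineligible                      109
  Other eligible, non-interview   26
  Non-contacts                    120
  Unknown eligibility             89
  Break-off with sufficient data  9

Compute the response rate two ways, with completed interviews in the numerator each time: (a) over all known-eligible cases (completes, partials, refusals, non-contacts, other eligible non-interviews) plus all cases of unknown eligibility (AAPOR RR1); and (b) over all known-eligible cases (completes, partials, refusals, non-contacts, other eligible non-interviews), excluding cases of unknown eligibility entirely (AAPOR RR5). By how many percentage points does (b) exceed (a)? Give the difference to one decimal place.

Num = 280
Denominator = 280 + 9 + 64 + 120 + 26 + 89 = 588
RR1 = 280 / 588 = 0.4762
Denominator = 280 + 9 + 64 + 120 + 26 = 499
RR5 = 280 / 499 = 0.5611
Difference = 56.11 − 47.62 = 8.49 percentage points

8.5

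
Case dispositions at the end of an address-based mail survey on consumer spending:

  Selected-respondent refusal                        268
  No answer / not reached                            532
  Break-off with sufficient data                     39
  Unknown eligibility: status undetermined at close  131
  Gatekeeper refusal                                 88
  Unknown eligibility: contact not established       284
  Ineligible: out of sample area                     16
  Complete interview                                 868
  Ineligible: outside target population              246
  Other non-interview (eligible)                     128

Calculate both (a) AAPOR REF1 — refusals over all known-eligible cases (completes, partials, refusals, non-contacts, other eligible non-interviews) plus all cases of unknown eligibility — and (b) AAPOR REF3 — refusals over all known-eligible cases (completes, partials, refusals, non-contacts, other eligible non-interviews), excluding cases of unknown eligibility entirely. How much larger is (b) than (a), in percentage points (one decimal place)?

3.3

Declined to participate = 88 + 268 = 356
Unknown if eligible = 284 + 131 = 415
Screened out, ineligible = 246 + 16 = 262
Top = 356
Base = 868 + 39 + 356 + 532 + 128 + 415 = 2338
REF1 = 356 / 2338 = 0.1523
Base = 868 + 39 + 356 + 532 + 128 = 1923
REF3 = 356 / 1923 = 0.1851
Difference = 18.51 − 15.23 = 3.28 percentage points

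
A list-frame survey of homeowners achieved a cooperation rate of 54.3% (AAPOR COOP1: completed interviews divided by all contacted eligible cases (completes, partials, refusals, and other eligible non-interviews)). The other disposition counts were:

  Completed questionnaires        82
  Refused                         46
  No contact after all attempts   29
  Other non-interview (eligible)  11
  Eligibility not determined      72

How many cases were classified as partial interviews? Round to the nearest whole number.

12

COOP1 = 82 / D = 0.543
D = 82 / 0.543 = 151.0
Other denominator terms total 139
partial interviews = 151.0 − 139 ≈ 12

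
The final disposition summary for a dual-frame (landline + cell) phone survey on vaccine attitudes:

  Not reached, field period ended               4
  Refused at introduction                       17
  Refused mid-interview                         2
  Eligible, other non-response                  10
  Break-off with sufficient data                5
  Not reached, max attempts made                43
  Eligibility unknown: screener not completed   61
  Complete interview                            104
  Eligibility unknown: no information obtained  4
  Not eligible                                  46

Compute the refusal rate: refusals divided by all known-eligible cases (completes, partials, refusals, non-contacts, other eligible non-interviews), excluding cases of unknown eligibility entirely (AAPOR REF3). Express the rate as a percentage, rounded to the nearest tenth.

10.3%

Declined to participate = 17 + 2 = 19
No contact after all attempts = 4 + 43 = 47
Eligibility not determined = 61 + 4 = 65
Num: 19
Denominator: 104 + 5 + 19 + 47 + 10 = 185
REF3 = 19 / 185 = 0.1027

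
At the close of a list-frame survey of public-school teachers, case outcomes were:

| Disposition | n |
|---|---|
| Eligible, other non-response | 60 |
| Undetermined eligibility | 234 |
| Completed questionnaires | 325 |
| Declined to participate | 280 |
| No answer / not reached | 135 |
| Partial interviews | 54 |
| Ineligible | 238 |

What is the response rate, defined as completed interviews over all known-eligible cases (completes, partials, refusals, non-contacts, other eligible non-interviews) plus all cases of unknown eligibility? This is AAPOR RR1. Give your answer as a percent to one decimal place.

29.9%

Top = 325
Denom = 325 + 54 + 280 + 135 + 60 + 234 = 1088
RR1 = 325 / 1088 = 0.2987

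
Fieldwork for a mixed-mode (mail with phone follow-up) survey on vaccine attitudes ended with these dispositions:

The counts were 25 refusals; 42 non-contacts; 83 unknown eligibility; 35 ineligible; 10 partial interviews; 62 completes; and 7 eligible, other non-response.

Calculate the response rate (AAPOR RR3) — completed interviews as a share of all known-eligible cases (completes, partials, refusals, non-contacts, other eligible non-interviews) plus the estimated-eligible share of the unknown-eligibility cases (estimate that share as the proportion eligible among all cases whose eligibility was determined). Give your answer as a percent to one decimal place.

29.1%

Top = 62
Eligible (known) = 62 + 10 + 25 + 42 + 7 = 146
e = 146 / (146 + 35) = 146 / 181 = 0.8066
Estimated eligible among unknowns = 0.8066 × 83 = 66.95
Base = 146 + 66.95 = 212.95
RR3 = 62 / 212.95 = 0.2911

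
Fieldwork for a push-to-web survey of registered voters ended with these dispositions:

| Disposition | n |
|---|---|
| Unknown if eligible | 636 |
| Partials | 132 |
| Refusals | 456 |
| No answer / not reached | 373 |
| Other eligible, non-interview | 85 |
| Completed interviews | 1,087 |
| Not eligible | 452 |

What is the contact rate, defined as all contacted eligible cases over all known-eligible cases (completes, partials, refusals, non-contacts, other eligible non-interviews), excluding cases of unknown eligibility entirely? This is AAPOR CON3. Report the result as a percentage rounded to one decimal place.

Numerator: 1087 + 132 + 456 + 85 = 1760
Denominator: 1087 + 132 + 456 + 373 + 85 = 2133
CON3 = 1760 / 2133 = 0.8251

82.5%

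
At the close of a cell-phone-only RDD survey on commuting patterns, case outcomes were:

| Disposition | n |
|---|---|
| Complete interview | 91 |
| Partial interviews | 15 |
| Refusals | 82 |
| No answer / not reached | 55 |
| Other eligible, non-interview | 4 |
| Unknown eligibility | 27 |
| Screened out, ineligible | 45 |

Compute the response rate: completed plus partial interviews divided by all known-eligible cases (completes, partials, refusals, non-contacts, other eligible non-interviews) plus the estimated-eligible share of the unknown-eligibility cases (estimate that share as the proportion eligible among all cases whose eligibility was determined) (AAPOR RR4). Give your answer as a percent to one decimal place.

39.3%

Top = 91 + 15 = 106
Known eligible = 91 + 15 + 82 + 55 + 4 = 247
e = 247 / (247 + 45) = 247 / 292 = 0.8459
e × U = 0.8459 × 27 = 22.84
Denom = 247 + 22.84 = 269.84
RR4 = 106 / 269.84 = 0.3928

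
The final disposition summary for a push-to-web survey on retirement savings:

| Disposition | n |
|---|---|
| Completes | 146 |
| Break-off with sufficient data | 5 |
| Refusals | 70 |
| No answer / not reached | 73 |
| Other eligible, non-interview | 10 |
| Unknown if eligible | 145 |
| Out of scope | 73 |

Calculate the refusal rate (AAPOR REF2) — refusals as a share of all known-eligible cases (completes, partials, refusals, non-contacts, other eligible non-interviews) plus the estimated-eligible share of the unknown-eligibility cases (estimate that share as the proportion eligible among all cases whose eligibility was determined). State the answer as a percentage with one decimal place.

Numerator → 70
Eligible (known) → 146 + 5 + 70 + 73 + 10 = 304
e = 304 / (304 + 73) = 304 / 377 = 0.8064
Eligible share of unknowns → 0.8064 × 145 = 116.93
Denominator → 304 + 116.93 = 420.93
REF2 = 70 / 420.93 = 0.1663

16.6%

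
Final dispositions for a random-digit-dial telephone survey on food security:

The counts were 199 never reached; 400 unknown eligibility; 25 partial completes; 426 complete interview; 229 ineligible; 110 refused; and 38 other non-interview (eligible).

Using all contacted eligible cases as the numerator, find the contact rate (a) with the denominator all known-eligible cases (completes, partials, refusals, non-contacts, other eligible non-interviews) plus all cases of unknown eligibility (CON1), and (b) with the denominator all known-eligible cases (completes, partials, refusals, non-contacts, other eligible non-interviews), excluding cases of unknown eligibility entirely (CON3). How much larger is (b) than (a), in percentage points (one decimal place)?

25.1

Num → 426 + 25 + 110 + 38 = 599
Base → 426 + 25 + 110 + 199 + 38 + 400 = 1198
CON1 = 599 / 1198 = 0.5000
Base → 426 + 25 + 110 + 199 + 38 = 798
CON3 = 599 / 798 = 0.7506
Difference = 75.06 − 50.00 = 25.06 percentage points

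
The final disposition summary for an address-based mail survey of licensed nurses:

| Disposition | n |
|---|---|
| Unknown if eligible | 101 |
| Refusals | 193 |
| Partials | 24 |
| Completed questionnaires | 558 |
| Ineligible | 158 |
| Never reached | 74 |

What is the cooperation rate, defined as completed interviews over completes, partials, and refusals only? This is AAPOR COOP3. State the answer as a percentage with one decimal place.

72.0%

Num → 558
Denominator → 558 + 24 + 193 = 775
COOP3 = 558 / 775 = 0.7200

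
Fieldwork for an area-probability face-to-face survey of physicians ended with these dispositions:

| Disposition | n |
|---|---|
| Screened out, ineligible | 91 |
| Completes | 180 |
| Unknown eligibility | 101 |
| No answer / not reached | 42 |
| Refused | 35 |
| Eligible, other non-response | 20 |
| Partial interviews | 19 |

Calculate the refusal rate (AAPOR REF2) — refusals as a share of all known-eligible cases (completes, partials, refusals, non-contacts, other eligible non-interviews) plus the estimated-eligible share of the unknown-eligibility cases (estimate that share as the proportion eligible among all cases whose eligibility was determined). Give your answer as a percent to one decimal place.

9.4%

Top → 35
Determined eligible → 180 + 19 + 35 + 42 + 20 = 296
e = 296 / (296 + 91) = 296 / 387 = 0.7649
e × U → 0.7649 × 101 = 77.25
Denominator → 296 + 77.25 = 373.25
REF2 = 35 / 373.25 = 0.0938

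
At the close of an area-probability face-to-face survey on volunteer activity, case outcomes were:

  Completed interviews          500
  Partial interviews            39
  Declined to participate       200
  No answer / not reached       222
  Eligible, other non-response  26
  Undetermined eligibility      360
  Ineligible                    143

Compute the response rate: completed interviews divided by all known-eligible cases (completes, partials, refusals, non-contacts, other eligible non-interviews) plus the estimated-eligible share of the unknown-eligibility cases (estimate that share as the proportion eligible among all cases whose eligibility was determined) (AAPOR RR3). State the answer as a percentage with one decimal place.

38.4%

Numerator → 500
Eligible (known) → 500 + 39 + 200 + 222 + 26 = 987
e = 987 / (987 + 143) = 987 / 1130 = 0.8735
Estimated eligible among unknowns → 0.8735 × 360 = 314.46
Denom → 987 + 314.46 = 1301.46
RR3 = 500 / 1301.46 = 0.3842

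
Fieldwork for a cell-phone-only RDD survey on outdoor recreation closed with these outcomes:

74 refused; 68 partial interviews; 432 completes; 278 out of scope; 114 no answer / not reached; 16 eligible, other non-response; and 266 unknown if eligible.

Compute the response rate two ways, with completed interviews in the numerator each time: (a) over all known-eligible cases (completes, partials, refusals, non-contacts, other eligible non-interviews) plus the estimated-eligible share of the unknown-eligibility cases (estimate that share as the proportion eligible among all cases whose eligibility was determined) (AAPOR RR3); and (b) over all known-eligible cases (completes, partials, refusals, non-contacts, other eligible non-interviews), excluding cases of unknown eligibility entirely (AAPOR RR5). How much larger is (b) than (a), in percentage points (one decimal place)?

13.1

Top: 432
Determined eligible: 432 + 68 + 74 + 114 + 16 = 704
e = 704 / (704 + 278) = 704 / 982 = 0.7169
Eligible share of unknowns: 0.7169 × 266 = 190.70
Denom: 704 + 190.70 = 894.70
RR3 = 432 / 894.70 = 0.4828
Denom: 432 + 68 + 74 + 114 + 16 = 704
RR5 = 432 / 704 = 0.6136
Difference = 61.36 − 48.28 = 13.08 percentage points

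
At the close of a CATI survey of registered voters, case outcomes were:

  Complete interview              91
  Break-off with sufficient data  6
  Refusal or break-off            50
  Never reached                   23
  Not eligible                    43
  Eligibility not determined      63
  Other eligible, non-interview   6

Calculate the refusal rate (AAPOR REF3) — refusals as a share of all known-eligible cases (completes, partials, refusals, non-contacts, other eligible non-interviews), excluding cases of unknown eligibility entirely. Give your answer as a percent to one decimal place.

Numerator = 50
Denom = 91 + 6 + 50 + 23 + 6 = 176
REF3 = 50 / 176 = 0.2841

28.4%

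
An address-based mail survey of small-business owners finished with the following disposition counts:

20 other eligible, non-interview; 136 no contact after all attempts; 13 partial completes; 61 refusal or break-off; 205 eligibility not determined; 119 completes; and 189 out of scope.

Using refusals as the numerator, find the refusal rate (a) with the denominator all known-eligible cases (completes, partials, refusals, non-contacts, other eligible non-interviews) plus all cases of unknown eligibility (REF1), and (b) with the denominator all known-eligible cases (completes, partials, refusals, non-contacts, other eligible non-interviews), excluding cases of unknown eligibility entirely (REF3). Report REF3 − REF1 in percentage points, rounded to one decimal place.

Num → 61
Denom → 119 + 13 + 61 + 136 + 20 + 205 = 554
REF1 = 61 / 554 = 0.1101
Denom → 119 + 13 + 61 + 136 + 20 = 349
REF3 = 61 / 349 = 0.1748
Difference = 17.48 − 11.01 = 6.47 percentage points

6.5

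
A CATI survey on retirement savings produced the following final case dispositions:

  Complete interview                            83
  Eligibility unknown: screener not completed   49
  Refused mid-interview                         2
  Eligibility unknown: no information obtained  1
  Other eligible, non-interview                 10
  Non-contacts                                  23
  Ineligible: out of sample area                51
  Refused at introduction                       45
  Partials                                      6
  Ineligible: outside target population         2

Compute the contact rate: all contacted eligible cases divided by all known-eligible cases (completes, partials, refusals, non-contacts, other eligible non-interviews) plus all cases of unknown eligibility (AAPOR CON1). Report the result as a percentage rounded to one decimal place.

Refusals = 45 + 2 = 47
Undetermined eligibility = 49 + 1 = 50
Out of scope = 2 + 51 = 53
Num = 83 + 6 + 47 + 10 = 146
Denominator = 83 + 6 + 47 + 23 + 10 + 50 = 219
CON1 = 146 / 219 = 0.6667

66.7%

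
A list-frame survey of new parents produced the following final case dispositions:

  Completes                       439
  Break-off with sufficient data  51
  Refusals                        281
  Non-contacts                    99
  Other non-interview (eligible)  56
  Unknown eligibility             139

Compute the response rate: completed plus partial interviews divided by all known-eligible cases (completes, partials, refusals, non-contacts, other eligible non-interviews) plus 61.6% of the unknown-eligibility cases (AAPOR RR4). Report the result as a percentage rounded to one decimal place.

48.4%

Top → 439 + 51 = 490
Eligible (known) → 439 + 51 + 281 + 99 + 56 = 926
Eligible share of unknowns → 0.6160 × 139 = 85.62
Denominator → 926 + 85.62 = 1011.62
RR4 = 490 / 1011.62 = 0.4844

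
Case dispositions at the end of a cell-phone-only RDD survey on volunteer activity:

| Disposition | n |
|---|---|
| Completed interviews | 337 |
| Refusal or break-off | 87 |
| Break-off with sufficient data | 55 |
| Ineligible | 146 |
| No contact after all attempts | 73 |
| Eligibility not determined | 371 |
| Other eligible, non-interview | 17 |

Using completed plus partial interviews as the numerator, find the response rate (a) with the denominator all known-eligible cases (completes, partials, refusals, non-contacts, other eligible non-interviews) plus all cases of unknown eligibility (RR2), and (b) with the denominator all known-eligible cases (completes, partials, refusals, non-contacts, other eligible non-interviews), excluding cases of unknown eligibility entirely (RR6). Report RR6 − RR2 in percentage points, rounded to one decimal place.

27.2

Numerator: 337 + 55 = 392
Denom: 337 + 55 + 87 + 73 + 17 + 371 = 940
RR2 = 392 / 940 = 0.4170
Denom: 337 + 55 + 87 + 73 + 17 = 569
RR6 = 392 / 569 = 0.6889
Difference = 68.89 − 41.70 = 27.19 percentage points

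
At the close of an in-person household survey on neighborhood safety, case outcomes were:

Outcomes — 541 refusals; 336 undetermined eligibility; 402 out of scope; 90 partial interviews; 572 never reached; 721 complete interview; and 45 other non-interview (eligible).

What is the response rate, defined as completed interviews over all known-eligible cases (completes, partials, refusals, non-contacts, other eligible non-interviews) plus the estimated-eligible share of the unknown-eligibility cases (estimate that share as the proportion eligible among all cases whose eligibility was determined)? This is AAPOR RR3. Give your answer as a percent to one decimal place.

Numerator: 721
Known eligible: 721 + 90 + 541 + 572 + 45 = 1969
e = 1969 / (1969 + 402) = 1969 / 2371 = 0.8305
Eligible share of unknowns: 0.8305 × 336 = 279.05
Denominator: 1969 + 279.05 = 2248.05
RR3 = 721 / 2248.05 = 0.3207

32.1%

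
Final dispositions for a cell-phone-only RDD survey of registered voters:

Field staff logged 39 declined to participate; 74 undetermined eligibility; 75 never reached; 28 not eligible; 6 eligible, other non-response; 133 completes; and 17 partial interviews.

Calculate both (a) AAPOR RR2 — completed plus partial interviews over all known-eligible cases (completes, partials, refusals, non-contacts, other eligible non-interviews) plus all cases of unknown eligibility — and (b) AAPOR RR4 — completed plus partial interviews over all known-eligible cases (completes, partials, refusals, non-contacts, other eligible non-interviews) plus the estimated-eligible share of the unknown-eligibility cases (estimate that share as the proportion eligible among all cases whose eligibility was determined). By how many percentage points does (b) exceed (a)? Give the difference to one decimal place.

Num: 133 + 17 = 150
Denominator: 133 + 17 + 39 + 75 + 6 + 74 = 344
RR2 = 150 / 344 = 0.4360
Known eligible: 133 + 17 + 39 + 75 + 6 = 270
e = 270 / (270 + 28) = 270 / 298 = 0.9060
e × U: 0.9060 × 74 = 67.04
Denominator: 270 + 67.04 = 337.04
RR4 = 150 / 337.04 = 0.4451
Difference = 44.51 − 43.60 = 0.91 percentage points

0.9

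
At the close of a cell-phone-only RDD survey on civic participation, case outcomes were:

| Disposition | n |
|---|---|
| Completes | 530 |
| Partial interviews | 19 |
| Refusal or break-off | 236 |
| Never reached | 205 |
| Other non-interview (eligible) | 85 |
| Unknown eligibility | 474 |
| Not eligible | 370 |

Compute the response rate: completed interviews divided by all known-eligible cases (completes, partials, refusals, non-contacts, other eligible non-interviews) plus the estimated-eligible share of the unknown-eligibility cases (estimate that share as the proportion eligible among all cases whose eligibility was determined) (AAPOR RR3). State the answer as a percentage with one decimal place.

Num → 530
Determined eligible → 530 + 19 + 236 + 205 + 85 = 1075
e = 1075 / (1075 + 370) = 1075 / 1445 = 0.7439
Estimated eligible among unknowns → 0.7439 × 474 = 352.61
Base → 1075 + 352.61 = 1427.61
RR3 = 530 / 1427.61 = 0.3712

37.1%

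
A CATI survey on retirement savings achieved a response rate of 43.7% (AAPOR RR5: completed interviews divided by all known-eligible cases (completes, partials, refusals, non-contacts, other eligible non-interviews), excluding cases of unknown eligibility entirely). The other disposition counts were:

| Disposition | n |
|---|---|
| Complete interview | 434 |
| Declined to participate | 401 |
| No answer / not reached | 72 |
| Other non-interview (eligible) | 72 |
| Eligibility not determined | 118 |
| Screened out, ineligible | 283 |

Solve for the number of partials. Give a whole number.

RR5 = 434 / D = 0.437
D = 434 / 0.437 = 993.1
Remaining denominator categories sum to 979
partials = 993.1 − 979 ≈ 14

14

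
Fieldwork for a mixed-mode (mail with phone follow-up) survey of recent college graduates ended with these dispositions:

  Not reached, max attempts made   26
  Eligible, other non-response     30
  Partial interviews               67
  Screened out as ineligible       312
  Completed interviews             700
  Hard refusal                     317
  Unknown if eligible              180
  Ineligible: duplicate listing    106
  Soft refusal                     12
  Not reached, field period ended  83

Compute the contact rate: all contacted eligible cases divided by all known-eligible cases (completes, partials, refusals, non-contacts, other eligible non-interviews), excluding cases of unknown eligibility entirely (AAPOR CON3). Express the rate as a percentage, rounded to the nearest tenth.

Declined to participate = 317 + 12 = 329
No contact after all attempts = 83 + 26 = 109
Not eligible = 312 + 106 = 418
Numerator: 700 + 67 + 329 + 30 = 1126
Denominator: 700 + 67 + 329 + 109 + 30 = 1235
CON3 = 1126 / 1235 = 0.9117

91.2%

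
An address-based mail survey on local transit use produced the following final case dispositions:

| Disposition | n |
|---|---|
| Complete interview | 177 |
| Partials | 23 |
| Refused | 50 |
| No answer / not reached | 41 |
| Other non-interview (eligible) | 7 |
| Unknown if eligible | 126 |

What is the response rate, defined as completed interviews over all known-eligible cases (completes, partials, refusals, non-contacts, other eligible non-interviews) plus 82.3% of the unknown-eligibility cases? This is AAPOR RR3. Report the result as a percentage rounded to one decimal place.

44.1%

Numerator = 177
Known eligible = 177 + 23 + 50 + 41 + 7 = 298
Eligible share of unknowns = 0.8230 × 126 = 103.70
Denom = 298 + 103.70 = 401.70
RR3 = 177 / 401.70 = 0.4406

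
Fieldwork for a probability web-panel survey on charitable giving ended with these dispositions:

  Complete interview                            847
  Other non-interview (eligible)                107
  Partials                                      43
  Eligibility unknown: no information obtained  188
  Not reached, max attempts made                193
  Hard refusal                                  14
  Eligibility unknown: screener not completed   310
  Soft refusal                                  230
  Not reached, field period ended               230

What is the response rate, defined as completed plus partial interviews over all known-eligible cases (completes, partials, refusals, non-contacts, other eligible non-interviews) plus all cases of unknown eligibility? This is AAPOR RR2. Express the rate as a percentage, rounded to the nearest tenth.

41.2%

Declined to participate = 14 + 230 = 244
Never reached = 230 + 193 = 423
Eligibility not determined = 310 + 188 = 498
Top: 847 + 43 = 890
Denominator: 847 + 43 + 244 + 423 + 107 + 498 = 2162
RR2 = 890 / 2162 = 0.4117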